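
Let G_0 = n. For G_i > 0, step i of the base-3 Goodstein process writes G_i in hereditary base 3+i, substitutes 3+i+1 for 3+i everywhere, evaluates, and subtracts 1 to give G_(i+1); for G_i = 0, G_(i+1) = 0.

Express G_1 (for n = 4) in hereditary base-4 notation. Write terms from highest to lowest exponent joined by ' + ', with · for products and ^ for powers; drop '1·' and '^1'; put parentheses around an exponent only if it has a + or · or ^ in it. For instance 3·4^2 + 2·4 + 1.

4

[0] 4 ≡ 3 + 1 (base 3). Lift 4: 5. −1: 4.
[1] 4 ≡ 4 (base 4). Lift 5: 5. −1: 4.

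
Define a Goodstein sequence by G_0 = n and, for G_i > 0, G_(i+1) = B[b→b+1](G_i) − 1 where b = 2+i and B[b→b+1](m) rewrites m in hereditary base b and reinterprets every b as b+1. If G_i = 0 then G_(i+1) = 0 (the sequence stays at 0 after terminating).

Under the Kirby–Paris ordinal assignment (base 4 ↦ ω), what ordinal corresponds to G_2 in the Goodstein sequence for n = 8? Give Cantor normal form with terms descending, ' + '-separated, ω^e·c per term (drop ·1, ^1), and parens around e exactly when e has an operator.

8 —HB2→ 2^(2 + 1) —bump→ 3^(3 + 1) = 81 —(−1)→ 80
80 —HB3→ 2·3^3 + 2·3^2 + 2·3 + 2 —bump→ 2·4^4 + 2·4^2 + 2·4 + 2 = 554 —(−1)→ 553
553 —HB4→ 2·4^4 + 2·4^2 + 2·4 + 1 —bump→ 2·5^5 + 2·5^2 + 2·5 + 1 = 6311 —(−1)→ 6310

ω^ω·2 + ω^2·2 + ω·2 + 1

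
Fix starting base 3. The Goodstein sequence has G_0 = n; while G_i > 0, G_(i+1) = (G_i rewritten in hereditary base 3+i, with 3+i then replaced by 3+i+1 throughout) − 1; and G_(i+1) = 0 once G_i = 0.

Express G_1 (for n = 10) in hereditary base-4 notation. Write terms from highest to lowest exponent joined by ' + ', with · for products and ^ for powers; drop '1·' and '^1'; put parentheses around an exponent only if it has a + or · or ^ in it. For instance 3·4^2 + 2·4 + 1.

4^2

i=0: 10 = 3^2 + 1 (b=3); 3→4: 4^2 + 1 = 17; 17−1 = 16
i=1: 16 = 4^2 (b=4); 4→5: 5^2 = 25; 25−1 = 24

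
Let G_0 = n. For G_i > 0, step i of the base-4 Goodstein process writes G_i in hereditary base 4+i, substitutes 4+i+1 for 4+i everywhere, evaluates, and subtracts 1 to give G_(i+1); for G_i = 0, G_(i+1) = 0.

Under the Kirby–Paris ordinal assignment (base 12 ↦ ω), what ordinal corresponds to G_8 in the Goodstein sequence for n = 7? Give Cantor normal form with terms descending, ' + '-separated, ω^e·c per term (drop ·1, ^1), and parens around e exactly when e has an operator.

step 0: 7 = 4 + 3; sub 5 for 4: 5 + 3; = 8; G_1 = 8−1 = 7
step 1: 7 = 5 + 2; sub 6 for 5: 6 + 2; = 8; G_2 = 8−1 = 7
step 2: 7 = 6 + 1; sub 7 for 6: 7 + 1; = 8; G_3 = 8−1 = 7
step 3: 7 = 7; sub 8 for 7: 8; = 8; G_4 = 8−1 = 7
step 4: 7 = 7; sub 9 for 8: 7; = 7; G_5 = 7−1 = 6
step 5: 6 = 6; sub 10 for 9: 6; = 6; G_6 = 6−1 = 5
step 6: 5 = 5; sub 11 for 10: 5; = 5; G_7 = 5−1 = 4
step 7: 4 = 4; sub 12 for 11: 4; = 4; G_8 = 4−1 = 3
step 8: 3 = 3; sub 13 for 12: 3; = 3; G_9 = 3−1 = 2

3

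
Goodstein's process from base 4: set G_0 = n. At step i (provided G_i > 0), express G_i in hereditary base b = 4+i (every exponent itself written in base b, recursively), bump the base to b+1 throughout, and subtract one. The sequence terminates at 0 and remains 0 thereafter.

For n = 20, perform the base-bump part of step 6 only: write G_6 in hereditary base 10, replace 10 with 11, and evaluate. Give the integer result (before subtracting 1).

108

(0) 20|_4 = 4^2 + 4 ↦ 5^2 + 5|_5 = 30 ⇒ 29
(1) 29|_5 = 5^2 + 4 ↦ 6^2 + 4|_6 = 40 ⇒ 39
(2) 39|_6 = 6^2 + 3 ↦ 7^2 + 3|_7 = 52 ⇒ 51
(3) 51|_7 = 7^2 + 2 ↦ 8^2 + 2|_8 = 66 ⇒ 65
(4) 65|_8 = 8^2 + 1 ↦ 9^2 + 1|_9 = 82 ⇒ 81
(5) 81|_9 = 9^2 ↦ 10^2|_10 = 100 ⇒ 99
(6) 99|_10 = 9·10 + 9 ↦ 9·11 + 9|_11 = 108 ⇒ 107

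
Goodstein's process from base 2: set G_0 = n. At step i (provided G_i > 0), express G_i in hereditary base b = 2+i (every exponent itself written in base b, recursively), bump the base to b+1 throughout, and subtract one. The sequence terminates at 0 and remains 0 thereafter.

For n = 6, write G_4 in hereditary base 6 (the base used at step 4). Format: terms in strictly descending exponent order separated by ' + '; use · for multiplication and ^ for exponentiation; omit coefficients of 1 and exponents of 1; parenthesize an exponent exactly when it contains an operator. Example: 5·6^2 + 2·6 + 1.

6 —HB2→ 2^2 + 2 —bump→ 3^3 + 3 = 30 —(−1)→ 29
29 —HB3→ 3^3 + 2 —bump→ 4^4 + 2 = 258 —(−1)→ 257
257 —HB4→ 4^4 + 1 —bump→ 5^5 + 1 = 3126 —(−1)→ 3125
3125 —HB5→ 5^5 —bump→ 6^6 = 46656 —(−1)→ 46655
46655 —HB6→ 5·6^5 + 5·6^4 + 5·6^3 + 5·6^2 + 5·6 + 5 —bump→ 5·7^5 + 5·7^4 + 5·7^3 + 5·7^2 + 5·7 + 5 = 98040 —(−1)→ 98039

5·6^5 + 5·6^4 + 5·6^3 + 5·6^2 + 5·6 + 5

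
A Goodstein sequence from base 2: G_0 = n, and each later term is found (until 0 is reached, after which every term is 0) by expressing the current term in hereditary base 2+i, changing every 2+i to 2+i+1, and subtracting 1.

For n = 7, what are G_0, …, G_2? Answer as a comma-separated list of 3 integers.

step 0: 7 = 2^2 + 2 + 1; sub 3 for 2: 3^3 + 3 + 1; = 31; G_1 = 31−1 = 30
step 1: 30 = 3^3 + 3; sub 4 for 3: 4^4 + 4; = 260; G_2 = 260−1 = 259

7, 30, 259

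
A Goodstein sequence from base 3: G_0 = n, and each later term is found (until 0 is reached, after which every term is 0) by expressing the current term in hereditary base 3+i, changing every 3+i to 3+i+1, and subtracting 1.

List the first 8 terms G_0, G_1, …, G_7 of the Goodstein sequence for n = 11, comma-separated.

11, 17, 25, 35, 39, 43, 47, 51

(0) 11|_3 = 3^2 + 2 ↦ 4^2 + 2|_4 = 18 ⇒ 17
(1) 17|_4 = 4^2 + 1 ↦ 5^2 + 1|_5 = 26 ⇒ 25
(2) 25|_5 = 5^2 ↦ 6^2|_6 = 36 ⇒ 35
(3) 35|_6 = 5·6 + 5 ↦ 5·7 + 5|_7 = 40 ⇒ 39
(4) 39|_7 = 5·7 + 4 ↦ 5·8 + 4|_8 = 44 ⇒ 43
(5) 43|_8 = 5·8 + 3 ↦ 5·9 + 3|_9 = 48 ⇒ 47
(6) 47|_9 = 5·9 + 2 ↦ 5·10 + 2|_10 = 52 ⇒ 51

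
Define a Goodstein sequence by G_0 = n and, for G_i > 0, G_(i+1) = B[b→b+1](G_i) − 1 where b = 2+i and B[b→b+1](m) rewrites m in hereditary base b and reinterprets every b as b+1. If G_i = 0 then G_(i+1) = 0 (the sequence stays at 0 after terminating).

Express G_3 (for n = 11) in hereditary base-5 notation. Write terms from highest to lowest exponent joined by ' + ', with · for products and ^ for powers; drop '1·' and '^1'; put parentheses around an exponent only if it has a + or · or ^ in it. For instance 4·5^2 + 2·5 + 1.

5^(5 + 1) + 2

base 2: 11 = 2^(2 + 1) + 2 + 1; at 3: 3^(3 + 1) + 3 + 1 = 85; next = 84
base 3: 84 = 3^(3 + 1) + 3; at 4: 4^(4 + 1) + 4 = 1028; next = 1027
base 4: 1027 = 4^(4 + 1) + 3; at 5: 5^(5 + 1) + 3 = 15628; next = 15627
base 5: 15627 = 5^(5 + 1) + 2; at 6: 6^(6 + 1) + 2 = 279938; next = 279937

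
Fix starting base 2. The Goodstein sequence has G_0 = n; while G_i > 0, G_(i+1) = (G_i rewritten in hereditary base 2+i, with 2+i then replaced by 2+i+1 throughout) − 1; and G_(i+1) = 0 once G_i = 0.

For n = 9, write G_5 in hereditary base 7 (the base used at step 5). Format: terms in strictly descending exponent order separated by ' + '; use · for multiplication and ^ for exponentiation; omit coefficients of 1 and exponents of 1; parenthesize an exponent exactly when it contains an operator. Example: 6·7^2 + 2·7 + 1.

G_0=9  [base 2] 2^(2 + 1) + 1  →[2↦3]→  3^(3 + 1) + 1 = 82  −1 ⇒ G_1=81
G_1=81  [base 3] 3^(3 + 1)  →[3↦4]→  4^(4 + 1) = 1024  −1 ⇒ G_2=1023
G_2=1023  [base 4] 3·4^4 + 3·4^3 + 3·4^2 + 3·4 + 3  →[4↦5]→  3·5^5 + 3·5^3 + 3·5^2 + 3·5 + 3 = 9843  −1 ⇒ G_3=9842
G_3=9842  [base 5] 3·5^5 + 3·5^3 + 3·5^2 + 3·5 + 2  →[5↦6]→  3·6^6 + 3·6^3 + 3·6^2 + 3·6 + 2 = 140744  −1 ⇒ G_4=140743
G_4=140743  [base 6] 3·6^6 + 3·6^3 + 3·6^2 + 3·6 + 1  →[6↦7]→  3·7^7 + 3·7^3 + 3·7^2 + 3·7 + 1 = 2471827  −1 ⇒ G_5=2471826

3·7^7 + 3·7^3 + 3·7^2 + 3·7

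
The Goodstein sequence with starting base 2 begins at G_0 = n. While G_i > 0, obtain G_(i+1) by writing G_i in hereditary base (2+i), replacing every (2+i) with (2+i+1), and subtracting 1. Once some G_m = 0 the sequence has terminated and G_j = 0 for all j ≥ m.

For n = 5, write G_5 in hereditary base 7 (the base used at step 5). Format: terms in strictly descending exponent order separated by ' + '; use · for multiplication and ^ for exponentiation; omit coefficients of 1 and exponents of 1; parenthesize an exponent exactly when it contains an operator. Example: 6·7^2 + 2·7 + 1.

step 0: 5 = 2^2 + 1; sub 3 for 2: 3^3 + 1; = 28; G_1 = 28−1 = 27
step 1: 27 = 3^3; sub 4 for 3: 4^4; = 256; G_2 = 256−1 = 255
step 2: 255 = 3·4^3 + 3·4^2 + 3·4 + 3; sub 5 for 4: 3·5^3 + 3·5^2 + 3·5 + 3; = 468; G_3 = 468−1 = 467
step 3: 467 = 3·5^3 + 3·5^2 + 3·5 + 2; sub 6 for 5: 3·6^3 + 3·6^2 + 3·6 + 2; = 776; G_4 = 776−1 = 775
step 4: 775 = 3·6^3 + 3·6^2 + 3·6 + 1; sub 7 for 6: 3·7^3 + 3·7^2 + 3·7 + 1; = 1198; G_5 = 1198−1 = 1197
step 5: 1197 = 3·7^3 + 3·7^2 + 3·7; sub 8 for 7: 3·8^3 + 3·8^2 + 3·8; = 1752; G_6 = 1752−1 = 1751

3·7^3 + 3·7^2 + 3·7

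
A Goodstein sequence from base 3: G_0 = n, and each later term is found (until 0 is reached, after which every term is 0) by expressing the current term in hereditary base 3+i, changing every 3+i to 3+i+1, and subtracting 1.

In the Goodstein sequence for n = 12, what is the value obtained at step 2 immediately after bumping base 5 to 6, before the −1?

[0] 12 ≡ 3^2 + 3 (base 3). Lift 4: 20. −1: 19.
[1] 19 ≡ 4^2 + 3 (base 4). Lift 5: 28. −1: 27.

38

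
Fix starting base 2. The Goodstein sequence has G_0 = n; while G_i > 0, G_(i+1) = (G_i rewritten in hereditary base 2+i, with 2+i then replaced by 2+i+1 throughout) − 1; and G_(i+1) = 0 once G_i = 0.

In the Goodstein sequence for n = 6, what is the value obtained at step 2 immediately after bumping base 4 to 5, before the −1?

3126

6 —HB2→ 2^2 + 2 —bump→ 3^3 + 3 = 30 —(−1)→ 29
29 —HB3→ 3^3 + 2 —bump→ 4^4 + 2 = 258 —(−1)→ 257
257 —HB4→ 4^4 + 1 —bump→ 5^5 + 1 = 3126 —(−1)→ 3125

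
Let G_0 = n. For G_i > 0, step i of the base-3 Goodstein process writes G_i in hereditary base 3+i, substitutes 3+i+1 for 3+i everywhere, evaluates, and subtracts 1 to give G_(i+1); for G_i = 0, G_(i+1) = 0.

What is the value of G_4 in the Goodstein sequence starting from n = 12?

49

G_0=12  [base 3] 3^2 + 3  →[3↦4]→  4^2 + 4 = 20  −1 ⇒ G_1=19
G_1=19  [base 4] 4^2 + 3  →[4↦5]→  5^2 + 3 = 28  −1 ⇒ G_2=27
G_2=27  [base 5] 5^2 + 2  →[5↦6]→  6^2 + 2 = 38  −1 ⇒ G_3=37
G_3=37  [base 6] 6^2 + 1  →[6↦7]→  7^2 + 1 = 50  −1 ⇒ G_4=49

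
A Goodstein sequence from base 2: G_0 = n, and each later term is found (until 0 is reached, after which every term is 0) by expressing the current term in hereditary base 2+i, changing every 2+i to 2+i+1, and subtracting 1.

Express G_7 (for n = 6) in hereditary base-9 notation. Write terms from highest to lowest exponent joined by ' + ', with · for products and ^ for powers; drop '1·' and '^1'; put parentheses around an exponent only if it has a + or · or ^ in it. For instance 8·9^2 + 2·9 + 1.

base 2: 6 = 2^2 + 2; at 3: 3^3 + 3 = 30; next = 29
base 3: 29 = 3^3 + 2; at 4: 4^4 + 2 = 258; next = 257
base 4: 257 = 4^4 + 1; at 5: 5^5 + 1 = 3126; next = 3125
base 5: 3125 = 5^5; at 6: 6^6 = 46656; next = 46655
base 6: 46655 = 5·6^5 + 5·6^4 + 5·6^3 + 5·6^2 + 5·6 + 5; at 7: 5·7^5 + 5·7^4 + 5·7^3 + 5·7^2 + 5·7 + 5 = 98040; next = 98039
base 7: 98039 = 5·7^5 + 5·7^4 + 5·7^3 + 5·7^2 + 5·7 + 4; at 8: 5·8^5 + 5·8^4 + 5·8^3 + 5·8^2 + 5·8 + 4 = 187244; next = 187243
base 8: 187243 = 5·8^5 + 5·8^4 + 5·8^3 + 5·8^2 + 5·8 + 3; at 9: 5·9^5 + 5·9^4 + 5·9^3 + 5·9^2 + 5·9 + 3 = 332148; next = 332147
base 9: 332147 = 5·9^5 + 5·9^4 + 5·9^3 + 5·9^2 + 5·9 + 2; at 10: 5·10^5 + 5·10^4 + 5·10^3 + 5·10^2 + 5·10 + 2 = 555552; next = 555551

5·9^5 + 5·9^4 + 5·9^3 + 5·9^2 + 5·9 + 2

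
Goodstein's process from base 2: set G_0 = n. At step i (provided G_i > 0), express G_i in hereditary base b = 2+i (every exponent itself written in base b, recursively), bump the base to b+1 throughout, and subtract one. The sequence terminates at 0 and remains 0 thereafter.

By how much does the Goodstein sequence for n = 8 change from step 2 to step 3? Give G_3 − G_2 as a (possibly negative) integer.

5757

G_0=8  [base 2] 2^(2 + 1)  →[2↦3]→  3^(3 + 1) = 81  −1 ⇒ G_1=80
G_1=80  [base 3] 2·3^3 + 2·3^2 + 2·3 + 2  →[3↦4]→  2·4^4 + 2·4^2 + 2·4 + 2 = 554  −1 ⇒ G_2=553
G_2=553  [base 4] 2·4^4 + 2·4^2 + 2·4 + 1  →[4↦5]→  2·5^5 + 2·5^2 + 2·5 + 1 = 6311  −1 ⇒ G_3=6310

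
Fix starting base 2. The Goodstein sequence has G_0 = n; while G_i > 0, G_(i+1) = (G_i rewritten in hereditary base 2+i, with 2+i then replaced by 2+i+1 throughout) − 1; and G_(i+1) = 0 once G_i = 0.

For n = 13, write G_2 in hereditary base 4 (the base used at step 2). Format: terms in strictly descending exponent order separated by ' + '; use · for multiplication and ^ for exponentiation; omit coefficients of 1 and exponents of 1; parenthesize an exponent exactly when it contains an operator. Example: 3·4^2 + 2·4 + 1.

[0] 13 ≡ 2^(2 + 1) + 2^2 + 1 (base 2). Lift 3: 109. −1: 108.
[1] 108 ≡ 3^(3 + 1) + 3^3 (base 3). Lift 4: 1280. −1: 1279.
[2] 1279 ≡ 4^(4 + 1) + 3·4^3 + 3·4^2 + 3·4 + 3 (base 4). Lift 5: 16093. −1: 16092.

4^(4 + 1) + 3·4^3 + 3·4^2 + 3·4 + 3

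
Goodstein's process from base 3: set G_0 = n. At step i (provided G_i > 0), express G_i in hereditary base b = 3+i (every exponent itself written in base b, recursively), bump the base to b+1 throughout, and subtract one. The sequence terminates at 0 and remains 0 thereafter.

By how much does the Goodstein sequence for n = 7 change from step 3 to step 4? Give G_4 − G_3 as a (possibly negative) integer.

7 —HB3→ 2·3 + 1 —bump→ 2·4 + 1 = 9 —(−1)→ 8
8 —HB4→ 2·4 —bump→ 2·5 = 10 —(−1)→ 9
9 —HB5→ 5 + 4 —bump→ 6 + 4 = 10 —(−1)→ 9
9 —HB6→ 6 + 3 —bump→ 7 + 3 = 10 —(−1)→ 9

0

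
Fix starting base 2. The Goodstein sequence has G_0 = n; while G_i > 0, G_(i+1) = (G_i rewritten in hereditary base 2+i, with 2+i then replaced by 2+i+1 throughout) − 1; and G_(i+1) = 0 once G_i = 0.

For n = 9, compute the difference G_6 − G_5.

47861573

base 2: 9 = 2^(2 + 1) + 1; at 3: 3^(3 + 1) + 1 = 82; next = 81
base 3: 81 = 3^(3 + 1); at 4: 4^(4 + 1) = 1024; next = 1023
base 4: 1023 = 3·4^4 + 3·4^3 + 3·4^2 + 3·4 + 3; at 5: 3·5^5 + 3·5^3 + 3·5^2 + 3·5 + 3 = 9843; next = 9842
base 5: 9842 = 3·5^5 + 3·5^3 + 3·5^2 + 3·5 + 2; at 6: 3·6^6 + 3·6^3 + 3·6^2 + 3·6 + 2 = 140744; next = 140743
base 6: 140743 = 3·6^6 + 3·6^3 + 3·6^2 + 3·6 + 1; at 7: 3·7^7 + 3·7^3 + 3·7^2 + 3·7 + 1 = 2471827; next = 2471826
base 7: 2471826 = 3·7^7 + 3·7^3 + 3·7^2 + 3·7; at 8: 3·8^8 + 3·8^3 + 3·8^2 + 3·8 = 50333400; next = 50333399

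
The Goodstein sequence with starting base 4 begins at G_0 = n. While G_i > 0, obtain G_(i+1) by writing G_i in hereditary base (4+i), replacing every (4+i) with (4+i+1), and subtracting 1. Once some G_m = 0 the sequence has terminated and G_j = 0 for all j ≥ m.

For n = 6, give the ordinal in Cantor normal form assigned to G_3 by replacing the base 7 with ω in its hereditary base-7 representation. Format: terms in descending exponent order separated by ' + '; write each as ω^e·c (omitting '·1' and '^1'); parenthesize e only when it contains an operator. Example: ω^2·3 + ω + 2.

6

base 4: 6 = 4 + 2; at 5: 5 + 2 = 7; next = 6
base 5: 6 = 5 + 1; at 6: 6 + 1 = 7; next = 6
base 6: 6 = 6; at 7: 7 = 7; next = 6
base 7: 6 = 6; at 8: 6 = 6; next = 5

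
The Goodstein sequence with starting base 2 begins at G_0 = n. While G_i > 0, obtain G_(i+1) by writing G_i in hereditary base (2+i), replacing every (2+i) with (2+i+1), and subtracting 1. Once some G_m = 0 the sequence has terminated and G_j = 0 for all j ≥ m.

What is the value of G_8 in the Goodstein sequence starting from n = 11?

step 0: 11 = 2^(2 + 1) + 2 + 1; sub 3 for 2: 3^(3 + 1) + 3 + 1; = 85; G_1 = 85−1 = 84
step 1: 84 = 3^(3 + 1) + 3; sub 4 for 3: 4^(4 + 1) + 4; = 1028; G_2 = 1028−1 = 1027
step 2: 1027 = 4^(4 + 1) + 3; sub 5 for 4: 5^(5 + 1) + 3; = 15628; G_3 = 15628−1 = 15627
step 3: 15627 = 5^(5 + 1) + 2; sub 6 for 5: 6^(6 + 1) + 2; = 279938; G_4 = 279938−1 = 279937
step 4: 279937 = 6^(6 + 1) + 1; sub 7 for 6: 7^(7 + 1) + 1; = 5764802; G_5 = 5764802−1 = 5764801
step 5: 5764801 = 7^(7 + 1); sub 8 for 7: 8^(8 + 1); = 134217728; G_6 = 134217728−1 = 134217727
step 6: 134217727 = 7·8^8 + 7·8^7 + 7·8^6 + 7·8^5 + 7·8^4 + 7·8^3 + 7·8^2 + 7·8 + 7; sub 9 for 8: 7·9^9 + 7·9^7 + 7·9^6 + 7·9^5 + 7·9^4 + 7·9^3 + 7·9^2 + 7·9 + 7; = 2749609303; G_7 = 2749609303−1 = 2749609302
step 7: 2749609302 = 7·9^9 + 7·9^7 + 7·9^6 + 7·9^5 + 7·9^4 + 7·9^3 + 7·9^2 + 7·9 + 6; sub 10 for 9: 7·10^10 + 7·10^7 + 7·10^6 + 7·10^5 + 7·10^4 + 7·10^3 + 7·10^2 + 7·10 + 6; = 70077777776; G_8 = 70077777776−1 = 70077777775

70077777775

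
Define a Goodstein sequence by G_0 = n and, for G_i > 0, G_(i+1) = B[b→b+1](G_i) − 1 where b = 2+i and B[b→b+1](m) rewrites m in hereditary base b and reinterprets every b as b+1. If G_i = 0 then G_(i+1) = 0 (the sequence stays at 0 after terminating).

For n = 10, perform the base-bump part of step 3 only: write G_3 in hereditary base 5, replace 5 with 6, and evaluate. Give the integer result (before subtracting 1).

[0] 10 ≡ 2^(2 + 1) + 2 (base 2). Lift 3: 84. −1: 83.
[1] 83 ≡ 3^(3 + 1) + 2 (base 3). Lift 4: 1026. −1: 1025.
[2] 1025 ≡ 4^(4 + 1) + 1 (base 4). Lift 5: 15626. −1: 15625.
[3] 15625 ≡ 5^(5 + 1) (base 5). Lift 6: 279936. −1: 279935.

279936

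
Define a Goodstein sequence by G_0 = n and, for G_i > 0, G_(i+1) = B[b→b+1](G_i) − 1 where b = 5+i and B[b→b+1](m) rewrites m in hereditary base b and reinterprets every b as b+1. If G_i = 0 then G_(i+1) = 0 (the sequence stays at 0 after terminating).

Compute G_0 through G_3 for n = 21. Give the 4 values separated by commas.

21 —HB5→ 4·5 + 1 —bump→ 4·6 + 1 = 25 —(−1)→ 24
24 —HB6→ 4·6 —bump→ 4·7 = 28 —(−1)→ 27
27 —HB7→ 3·7 + 6 —bump→ 3·8 + 6 = 30 —(−1)→ 29

21, 24, 27, 29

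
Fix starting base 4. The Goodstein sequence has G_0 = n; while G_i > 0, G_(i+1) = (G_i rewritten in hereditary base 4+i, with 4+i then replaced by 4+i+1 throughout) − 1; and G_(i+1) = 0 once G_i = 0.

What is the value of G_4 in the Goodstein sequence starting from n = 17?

17 —HB4→ 4^2 + 1 —bump→ 5^2 + 1 = 26 —(−1)→ 25
25 —HB5→ 5^2 —bump→ 6^2 = 36 —(−1)→ 35
35 —HB6→ 5·6 + 5 —bump→ 5·7 + 5 = 40 —(−1)→ 39
39 —HB7→ 5·7 + 4 —bump→ 5·8 + 4 = 44 —(−1)→ 43
43 —HB8→ 5·8 + 3 —bump→ 5·9 + 3 = 48 —(−1)→ 47

43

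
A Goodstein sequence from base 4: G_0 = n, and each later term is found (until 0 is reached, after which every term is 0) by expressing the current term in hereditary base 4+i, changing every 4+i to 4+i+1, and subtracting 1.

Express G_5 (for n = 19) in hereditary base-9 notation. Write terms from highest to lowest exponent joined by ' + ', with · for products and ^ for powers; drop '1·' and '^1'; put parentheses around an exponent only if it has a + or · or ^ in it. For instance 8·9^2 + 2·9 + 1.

7·9 + 6

step 0: 19 = 4^2 + 3; sub 5 for 4: 5^2 + 3; = 28; G_1 = 28−1 = 27
step 1: 27 = 5^2 + 2; sub 6 for 5: 6^2 + 2; = 38; G_2 = 38−1 = 37
step 2: 37 = 6^2 + 1; sub 7 for 6: 7^2 + 1; = 50; G_3 = 50−1 = 49
step 3: 49 = 7^2; sub 8 for 7: 8^2; = 64; G_4 = 64−1 = 63
step 4: 63 = 7·8 + 7; sub 9 for 8: 7·9 + 7; = 70; G_5 = 70−1 = 69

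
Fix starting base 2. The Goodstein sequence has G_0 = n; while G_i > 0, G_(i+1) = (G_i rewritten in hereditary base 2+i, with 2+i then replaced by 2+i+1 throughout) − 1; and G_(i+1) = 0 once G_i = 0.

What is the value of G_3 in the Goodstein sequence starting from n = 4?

[0] 4 ≡ 2^2 (base 2). Lift 3: 27. −1: 26.
[1] 26 ≡ 2·3^2 + 2·3 + 2 (base 3). Lift 4: 42. −1: 41.
[2] 41 ≡ 2·4^2 + 2·4 + 1 (base 4). Lift 5: 61. −1: 60.
[3] 60 ≡ 2·5^2 + 2·5 (base 5). Lift 6: 84. −1: 83.

60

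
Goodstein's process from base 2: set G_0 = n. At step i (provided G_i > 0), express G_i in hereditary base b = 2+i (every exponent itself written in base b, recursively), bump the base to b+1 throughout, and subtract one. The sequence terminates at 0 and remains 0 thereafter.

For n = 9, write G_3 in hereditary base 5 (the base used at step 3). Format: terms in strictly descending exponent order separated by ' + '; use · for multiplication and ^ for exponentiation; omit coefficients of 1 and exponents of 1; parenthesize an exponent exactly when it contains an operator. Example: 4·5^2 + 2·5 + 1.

step 0: 9 = 2^(2 + 1) + 1; sub 3 for 2: 3^(3 + 1) + 1; = 82; G_1 = 82−1 = 81
step 1: 81 = 3^(3 + 1); sub 4 for 3: 4^(4 + 1); = 1024; G_2 = 1024−1 = 1023
step 2: 1023 = 3·4^4 + 3·4^3 + 3·4^2 + 3·4 + 3; sub 5 for 4: 3·5^5 + 3·5^3 + 3·5^2 + 3·5 + 3; = 9843; G_3 = 9843−1 = 9842
step 3: 9842 = 3·5^5 + 3·5^3 + 3·5^2 + 3·5 + 2; sub 6 for 5: 3·6^6 + 3·6^3 + 3·6^2 + 3·6 + 2; = 140744; G_4 = 140744−1 = 140743

3·5^5 + 3·5^3 + 3·5^2 + 3·5 + 2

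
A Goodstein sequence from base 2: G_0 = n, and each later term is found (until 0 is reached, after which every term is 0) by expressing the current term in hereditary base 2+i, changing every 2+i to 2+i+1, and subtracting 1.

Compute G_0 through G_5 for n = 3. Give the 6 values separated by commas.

(0) 3|_2 = 2 + 1 ↦ 3 + 1|_3 = 4 ⇒ 3
(1) 3|_3 = 3 ↦ 4|_4 = 4 ⇒ 3
(2) 3|_4 = 3 ↦ 3|_5 = 3 ⇒ 2
(3) 2|_5 = 2 ↦ 2|_6 = 2 ⇒ 1
(4) 1|_6 = 1 ↦ 1|_7 = 1 ⇒ 0

3, 3, 3, 2, 1, 0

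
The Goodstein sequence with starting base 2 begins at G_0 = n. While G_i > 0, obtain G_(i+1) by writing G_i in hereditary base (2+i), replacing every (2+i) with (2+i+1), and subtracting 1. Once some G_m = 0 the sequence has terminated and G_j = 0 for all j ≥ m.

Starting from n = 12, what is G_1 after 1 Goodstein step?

G_0 = 12. HB_2(12) = 2^(2 + 1) + 2^2. Bump = 108. G_1 = 107.
G_1 = 107. HB_3(107) = 3^(3 + 1) + 2·3^2 + 2·3 + 2. Bump = 1066. G_2 = 1065.

107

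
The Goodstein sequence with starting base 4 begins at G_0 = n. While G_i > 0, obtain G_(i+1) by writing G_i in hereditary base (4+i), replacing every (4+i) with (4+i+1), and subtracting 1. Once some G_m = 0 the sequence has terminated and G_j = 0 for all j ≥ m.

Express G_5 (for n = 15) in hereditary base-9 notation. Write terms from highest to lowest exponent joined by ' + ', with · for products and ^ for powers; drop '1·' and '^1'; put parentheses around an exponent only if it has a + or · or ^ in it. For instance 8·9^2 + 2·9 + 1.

G_0=15  [base 4] 3·4 + 3  →[4↦5]→  3·5 + 3 = 18  −1 ⇒ G_1=17
G_1=17  [base 5] 3·5 + 2  →[5↦6]→  3·6 + 2 = 20  −1 ⇒ G_2=19
G_2=19  [base 6] 3·6 + 1  →[6↦7]→  3·7 + 1 = 22  −1 ⇒ G_3=21
G_3=21  [base 7] 3·7  →[7↦8]→  3·8 = 24  −1 ⇒ G_4=23
G_4=23  [base 8] 2·8 + 7  →[8↦9]→  2·9 + 7 = 25  −1 ⇒ G_5=24

2·9 + 6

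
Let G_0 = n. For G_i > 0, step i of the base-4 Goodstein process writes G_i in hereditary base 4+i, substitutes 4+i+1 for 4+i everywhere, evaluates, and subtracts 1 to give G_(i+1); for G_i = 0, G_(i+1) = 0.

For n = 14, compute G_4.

21

i=0: 14 = 3·4 + 2 (b=4); 4→5: 3·5 + 2 = 17; 17−1 = 16
i=1: 16 = 3·5 + 1 (b=5); 5→6: 3·6 + 1 = 19; 19−1 = 18
i=2: 18 = 3·6 (b=6); 6→7: 3·7 = 21; 21−1 = 20
i=3: 20 = 2·7 + 6 (b=7); 7→8: 2·8 + 6 = 22; 22−1 = 21
i=4: 21 = 2·8 + 5 (b=8); 8→9: 2·9 + 5 = 23; 23−1 = 22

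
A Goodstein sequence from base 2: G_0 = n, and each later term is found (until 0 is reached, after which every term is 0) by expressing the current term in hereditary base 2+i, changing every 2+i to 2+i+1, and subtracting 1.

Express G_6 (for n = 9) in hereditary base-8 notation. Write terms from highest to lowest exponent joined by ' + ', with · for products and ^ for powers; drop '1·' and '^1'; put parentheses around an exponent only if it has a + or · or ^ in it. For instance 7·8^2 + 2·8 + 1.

[0] 9 ≡ 2^(2 + 1) + 1 (base 2). Lift 3: 82. −1: 81.
[1] 81 ≡ 3^(3 + 1) (base 3). Lift 4: 1024. −1: 1023.
[2] 1023 ≡ 3·4^4 + 3·4^3 + 3·4^2 + 3·4 + 3 (base 4). Lift 5: 9843. −1: 9842.
[3] 9842 ≡ 3·5^5 + 3·5^3 + 3·5^2 + 3·5 + 2 (base 5). Lift 6: 140744. −1: 140743.
[4] 140743 ≡ 3·6^6 + 3·6^3 + 3·6^2 + 3·6 + 1 (base 6). Lift 7: 2471827. −1: 2471826.
[5] 2471826 ≡ 3·7^7 + 3·7^3 + 3·7^2 + 3·7 (base 7). Lift 8: 50333400. −1: 50333399.

3·8^8 + 3·8^3 + 3·8^2 + 2·8 + 7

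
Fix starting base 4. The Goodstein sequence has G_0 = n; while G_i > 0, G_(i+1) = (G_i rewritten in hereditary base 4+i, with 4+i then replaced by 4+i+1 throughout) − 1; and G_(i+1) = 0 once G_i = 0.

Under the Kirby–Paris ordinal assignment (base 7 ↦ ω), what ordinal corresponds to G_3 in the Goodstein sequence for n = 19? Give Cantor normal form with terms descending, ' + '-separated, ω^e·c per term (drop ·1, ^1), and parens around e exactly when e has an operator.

ω^2

base 4: 19 = 4^2 + 3; at 5: 5^2 + 3 = 28; next = 27
base 5: 27 = 5^2 + 2; at 6: 6^2 + 2 = 38; next = 37
base 6: 37 = 6^2 + 1; at 7: 7^2 + 1 = 50; next = 49
base 7: 49 = 7^2; at 8: 8^2 = 64; next = 63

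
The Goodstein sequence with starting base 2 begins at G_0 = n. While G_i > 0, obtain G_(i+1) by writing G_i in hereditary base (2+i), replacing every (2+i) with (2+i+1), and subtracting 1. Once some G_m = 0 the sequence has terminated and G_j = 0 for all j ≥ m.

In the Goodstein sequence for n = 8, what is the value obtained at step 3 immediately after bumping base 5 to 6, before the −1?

step 0: 8 = 2^(2 + 1); sub 3 for 2: 3^(3 + 1); = 81; G_1 = 81−1 = 80
step 1: 80 = 2·3^3 + 2·3^2 + 2·3 + 2; sub 4 for 3: 2·4^4 + 2·4^2 + 2·4 + 2; = 554; G_2 = 554−1 = 553
step 2: 553 = 2·4^4 + 2·4^2 + 2·4 + 1; sub 5 for 4: 2·5^5 + 2·5^2 + 2·5 + 1; = 6311; G_3 = 6311−1 = 6310
step 3: 6310 = 2·5^5 + 2·5^2 + 2·5; sub 6 for 5: 2·6^6 + 2·6^2 + 2·6; = 93396; G_4 = 93396−1 = 93395

93396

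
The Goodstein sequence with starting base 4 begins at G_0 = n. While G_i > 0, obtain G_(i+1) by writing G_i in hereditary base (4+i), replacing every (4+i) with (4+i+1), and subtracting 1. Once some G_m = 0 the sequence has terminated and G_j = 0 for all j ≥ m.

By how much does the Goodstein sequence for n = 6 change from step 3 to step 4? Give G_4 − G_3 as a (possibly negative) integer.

[0] 6 ≡ 4 + 2 (base 4). Lift 5: 7. −1: 6.
[1] 6 ≡ 5 + 1 (base 5). Lift 6: 7. −1: 6.
[2] 6 ≡ 6 (base 6). Lift 7: 7. −1: 6.
[3] 6 ≡ 6 (base 7). Lift 8: 6. −1: 5.

-1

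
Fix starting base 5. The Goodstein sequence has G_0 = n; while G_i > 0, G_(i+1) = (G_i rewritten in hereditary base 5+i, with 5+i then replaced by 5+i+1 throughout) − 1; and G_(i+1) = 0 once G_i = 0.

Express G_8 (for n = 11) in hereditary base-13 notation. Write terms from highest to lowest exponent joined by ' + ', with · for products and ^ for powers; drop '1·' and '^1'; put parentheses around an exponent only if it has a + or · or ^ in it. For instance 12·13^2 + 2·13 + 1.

13

G_0=11  [base 5] 2·5 + 1  →[5↦6]→  2·6 + 1 = 13  −1 ⇒ G_1=12
G_1=12  [base 6] 2·6  →[6↦7]→  2·7 = 14  −1 ⇒ G_2=13
G_2=13  [base 7] 7 + 6  →[7↦8]→  8 + 6 = 14  −1 ⇒ G_3=13
G_3=13  [base 8] 8 + 5  →[8↦9]→  9 + 5 = 14  −1 ⇒ G_4=13
G_4=13  [base 9] 9 + 4  →[9↦10]→  10 + 4 = 14  −1 ⇒ G_5=13
G_5=13  [base 10] 10 + 3  →[10↦11]→  11 + 3 = 14  −1 ⇒ G_6=13
G_6=13  [base 11] 11 + 2  →[11↦12]→  12 + 2 = 14  −1 ⇒ G_7=13
G_7=13  [base 12] 12 + 1  →[12↦13]→  13 + 1 = 14  −1 ⇒ G_8=13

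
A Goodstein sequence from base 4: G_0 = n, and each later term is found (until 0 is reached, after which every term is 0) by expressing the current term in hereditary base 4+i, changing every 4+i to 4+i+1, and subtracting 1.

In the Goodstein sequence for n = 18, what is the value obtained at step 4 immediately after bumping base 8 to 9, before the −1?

59

(0) 18|_4 = 4^2 + 2 ↦ 5^2 + 2|_5 = 27 ⇒ 26
(1) 26|_5 = 5^2 + 1 ↦ 6^2 + 1|_6 = 37 ⇒ 36
(2) 36|_6 = 6^2 ↦ 7^2|_7 = 49 ⇒ 48
(3) 48|_7 = 6·7 + 6 ↦ 6·8 + 6|_8 = 54 ⇒ 53
(4) 53|_8 = 6·8 + 5 ↦ 6·9 + 5|_9 = 59 ⇒ 58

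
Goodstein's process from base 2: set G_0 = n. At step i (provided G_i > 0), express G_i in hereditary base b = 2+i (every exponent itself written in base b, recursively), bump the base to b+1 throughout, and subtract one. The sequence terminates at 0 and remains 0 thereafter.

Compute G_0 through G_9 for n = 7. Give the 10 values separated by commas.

[0] 7 ≡ 2^2 + 2 + 1 (base 2). Lift 3: 31. −1: 30.
[1] 30 ≡ 3^3 + 3 (base 3). Lift 4: 260. −1: 259.
[2] 259 ≡ 4^4 + 3 (base 4). Lift 5: 3128. −1: 3127.
[3] 3127 ≡ 5^5 + 2 (base 5). Lift 6: 46658. −1: 46657.
[4] 46657 ≡ 6^6 + 1 (base 6). Lift 7: 823544. −1: 823543.
[5] 823543 ≡ 7^7 (base 7). Lift 8: 16777216. −1: 16777215.
[6] 16777215 ≡ 7·8^7 + 7·8^6 + 7·8^5 + 7·8^4 + 7·8^3 + 7·8^2 + 7·8 + 7 (base 8). Lift 9: 37665880. −1: 37665879.
[7] 37665879 ≡ 7·9^7 + 7·9^6 + 7·9^5 + 7·9^4 + 7·9^3 + 7·9^2 + 7·9 + 6 (base 9). Lift 10: 77777776. −1: 77777775.
[8] 77777775 ≡ 7·10^7 + 7·10^6 + 7·10^5 + 7·10^4 + 7·10^3 + 7·10^2 + 7·10 + 5 (base 10). Lift 11: 150051214. −1: 150051213.

7, 30, 259, 3127, 46657, 823543, 16777215, 37665879, 77777775, 150051213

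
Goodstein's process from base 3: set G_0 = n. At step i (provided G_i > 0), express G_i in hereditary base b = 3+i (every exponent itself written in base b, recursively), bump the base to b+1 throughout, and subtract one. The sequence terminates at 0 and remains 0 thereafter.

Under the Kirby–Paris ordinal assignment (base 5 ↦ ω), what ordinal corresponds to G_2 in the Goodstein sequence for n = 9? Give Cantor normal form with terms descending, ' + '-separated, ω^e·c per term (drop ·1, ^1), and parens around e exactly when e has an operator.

ω·3 + 2

G_0 = 9. HB_3(9) = 3^2. Bump = 16. G_1 = 15.
G_1 = 15. HB_4(15) = 3·4 + 3. Bump = 18. G_2 = 17.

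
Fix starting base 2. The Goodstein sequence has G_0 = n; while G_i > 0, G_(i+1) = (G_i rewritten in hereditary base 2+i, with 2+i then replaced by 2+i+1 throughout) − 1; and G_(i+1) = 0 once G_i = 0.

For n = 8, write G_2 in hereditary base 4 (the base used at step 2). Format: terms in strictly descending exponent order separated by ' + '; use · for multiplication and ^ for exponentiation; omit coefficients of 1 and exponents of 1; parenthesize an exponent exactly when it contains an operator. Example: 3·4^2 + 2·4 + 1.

step 0: 8 = 2^(2 + 1); sub 3 for 2: 3^(3 + 1); = 81; G_1 = 81−1 = 80
step 1: 80 = 2·3^3 + 2·3^2 + 2·3 + 2; sub 4 for 3: 2·4^4 + 2·4^2 + 2·4 + 2; = 554; G_2 = 554−1 = 553

2·4^4 + 2·4^2 + 2·4 + 1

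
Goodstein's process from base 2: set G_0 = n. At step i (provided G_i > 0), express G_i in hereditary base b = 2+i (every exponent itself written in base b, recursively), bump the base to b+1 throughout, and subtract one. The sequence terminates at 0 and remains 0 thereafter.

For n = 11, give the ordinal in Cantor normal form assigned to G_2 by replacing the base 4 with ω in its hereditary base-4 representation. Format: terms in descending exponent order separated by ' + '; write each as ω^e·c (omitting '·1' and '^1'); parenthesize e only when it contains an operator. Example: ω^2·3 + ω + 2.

ω^(ω + 1) + 3

11 —HB2→ 2^(2 + 1) + 2 + 1 —bump→ 3^(3 + 1) + 3 + 1 = 85 —(−1)→ 84
84 —HB3→ 3^(3 + 1) + 3 —bump→ 4^(4 + 1) + 4 = 1028 —(−1)→ 1027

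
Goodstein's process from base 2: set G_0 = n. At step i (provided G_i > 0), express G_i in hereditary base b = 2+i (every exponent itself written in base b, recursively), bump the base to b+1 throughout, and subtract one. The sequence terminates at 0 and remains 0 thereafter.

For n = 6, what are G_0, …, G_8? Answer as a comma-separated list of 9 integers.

step 0: 6 = 2^2 + 2; sub 3 for 2: 3^3 + 3; = 30; G_1 = 30−1 = 29
step 1: 29 = 3^3 + 2; sub 4 for 3: 4^4 + 2; = 258; G_2 = 258−1 = 257
step 2: 257 = 4^4 + 1; sub 5 for 4: 5^5 + 1; = 3126; G_3 = 3126−1 = 3125
step 3: 3125 = 5^5; sub 6 for 5: 6^6; = 46656; G_4 = 46656−1 = 46655
step 4: 46655 = 5·6^5 + 5·6^4 + 5·6^3 + 5·6^2 + 5·6 + 5; sub 7 for 6: 5·7^5 + 5·7^4 + 5·7^3 + 5·7^2 + 5·7 + 5; = 98040; G_5 = 98040−1 = 98039
step 5: 98039 = 5·7^5 + 5·7^4 + 5·7^3 + 5·7^2 + 5·7 + 4; sub 8 for 7: 5·8^5 + 5·8^4 + 5·8^3 + 5·8^2 + 5·8 + 4; = 187244; G_6 = 187244−1 = 187243
step 6: 187243 = 5·8^5 + 5·8^4 + 5·8^3 + 5·8^2 + 5·8 + 3; sub 9 for 8: 5·9^5 + 5·9^4 + 5·9^3 + 5·9^2 + 5·9 + 3; = 332148; G_7 = 332148−1 = 332147
step 7: 332147 = 5·9^5 + 5·9^4 + 5·9^3 + 5·9^2 + 5·9 + 2; sub 10 for 9: 5·10^5 + 5·10^4 + 5·10^3 + 5·10^2 + 5·10 + 2; = 555552; G_8 = 555552−1 = 555551

6, 29, 257, 3125, 46655, 98039, 187243, 332147, 555551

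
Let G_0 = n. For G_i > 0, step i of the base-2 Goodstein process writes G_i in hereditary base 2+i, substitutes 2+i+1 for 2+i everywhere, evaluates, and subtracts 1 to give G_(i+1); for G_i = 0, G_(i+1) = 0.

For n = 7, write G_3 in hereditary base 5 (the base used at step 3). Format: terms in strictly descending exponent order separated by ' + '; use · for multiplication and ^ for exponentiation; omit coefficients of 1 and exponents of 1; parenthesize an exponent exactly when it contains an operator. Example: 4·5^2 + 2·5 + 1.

G_0 = 7. HB_2(7) = 2^2 + 2 + 1. Bump = 31. G_1 = 30.
G_1 = 30. HB_3(30) = 3^3 + 3. Bump = 260. G_2 = 259.
G_2 = 259. HB_4(259) = 4^4 + 3. Bump = 3128. G_3 = 3127.
G_3 = 3127. HB_5(3127) = 5^5 + 2. Bump = 46658. G_4 = 46657.

5^5 + 2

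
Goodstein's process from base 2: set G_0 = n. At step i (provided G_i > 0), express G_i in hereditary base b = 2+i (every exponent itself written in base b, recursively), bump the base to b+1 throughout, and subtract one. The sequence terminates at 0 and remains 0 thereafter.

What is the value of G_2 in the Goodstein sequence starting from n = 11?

base 2: 11 = 2^(2 + 1) + 2 + 1; at 3: 3^(3 + 1) + 3 + 1 = 85; next = 84
base 3: 84 = 3^(3 + 1) + 3; at 4: 4^(4 + 1) + 4 = 1028; next = 1027
base 4: 1027 = 4^(4 + 1) + 3; at 5: 5^(5 + 1) + 3 = 15628; next = 15627

1027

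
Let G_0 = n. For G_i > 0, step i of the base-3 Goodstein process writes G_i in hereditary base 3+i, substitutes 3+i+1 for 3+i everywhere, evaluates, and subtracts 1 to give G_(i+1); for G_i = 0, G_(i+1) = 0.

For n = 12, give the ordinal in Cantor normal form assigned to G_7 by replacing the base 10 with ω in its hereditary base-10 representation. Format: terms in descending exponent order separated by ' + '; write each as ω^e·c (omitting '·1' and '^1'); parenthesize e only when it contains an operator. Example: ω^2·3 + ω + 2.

step 0: 12 = 3^2 + 3; sub 4 for 3: 4^2 + 4; = 20; G_1 = 20−1 = 19
step 1: 19 = 4^2 + 3; sub 5 for 4: 5^2 + 3; = 28; G_2 = 28−1 = 27
step 2: 27 = 5^2 + 2; sub 6 for 5: 6^2 + 2; = 38; G_3 = 38−1 = 37
step 3: 37 = 6^2 + 1; sub 7 for 6: 7^2 + 1; = 50; G_4 = 50−1 = 49
step 4: 49 = 7^2; sub 8 for 7: 8^2; = 64; G_5 = 64−1 = 63
step 5: 63 = 7·8 + 7; sub 9 for 8: 7·9 + 7; = 70; G_6 = 70−1 = 69
step 6: 69 = 7·9 + 6; sub 10 for 9: 7·10 + 6; = 76; G_7 = 76−1 = 75

ω·7 + 5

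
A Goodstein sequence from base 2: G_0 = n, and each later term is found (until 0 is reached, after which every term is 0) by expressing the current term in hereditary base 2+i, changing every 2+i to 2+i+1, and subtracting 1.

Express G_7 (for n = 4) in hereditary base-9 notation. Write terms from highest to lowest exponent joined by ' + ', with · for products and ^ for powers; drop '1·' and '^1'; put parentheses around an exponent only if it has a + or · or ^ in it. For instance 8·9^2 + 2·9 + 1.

2·9^2 + 9 + 2

(0) 4|_2 = 2^2 ↦ 3^3|_3 = 27 ⇒ 26
(1) 26|_3 = 2·3^2 + 2·3 + 2 ↦ 2·4^2 + 2·4 + 2|_4 = 42 ⇒ 41
(2) 41|_4 = 2·4^2 + 2·4 + 1 ↦ 2·5^2 + 2·5 + 1|_5 = 61 ⇒ 60
(3) 60|_5 = 2·5^2 + 2·5 ↦ 2·6^2 + 2·6|_6 = 84 ⇒ 83
(4) 83|_6 = 2·6^2 + 6 + 5 ↦ 2·7^2 + 7 + 5|_7 = 110 ⇒ 109
(5) 109|_7 = 2·7^2 + 7 + 4 ↦ 2·8^2 + 8 + 4|_8 = 140 ⇒ 139
(6) 139|_8 = 2·8^2 + 8 + 3 ↦ 2·9^2 + 9 + 3|_9 = 174 ⇒ 173
(7) 173|_9 = 2·9^2 + 9 + 2 ↦ 2·10^2 + 10 + 2|_10 = 212 ⇒ 211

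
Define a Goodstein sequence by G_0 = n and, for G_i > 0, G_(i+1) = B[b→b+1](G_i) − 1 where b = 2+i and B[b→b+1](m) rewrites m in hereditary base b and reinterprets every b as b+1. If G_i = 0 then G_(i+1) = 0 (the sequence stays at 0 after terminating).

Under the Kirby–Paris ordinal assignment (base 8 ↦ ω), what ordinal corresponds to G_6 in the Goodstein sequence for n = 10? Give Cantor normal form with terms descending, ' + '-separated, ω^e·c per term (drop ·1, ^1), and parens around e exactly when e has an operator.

ω^ω·5 + ω^5·5 + ω^4·5 + ω^3·5 + ω^2·5 + ω·5 + 3

i=0: 10 = 2^(2 + 1) + 2 (b=2); 2→3: 3^(3 + 1) + 3 = 84; 84−1 = 83
i=1: 83 = 3^(3 + 1) + 2 (b=3); 3→4: 4^(4 + 1) + 2 = 1026; 1026−1 = 1025
i=2: 1025 = 4^(4 + 1) + 1 (b=4); 4→5: 5^(5 + 1) + 1 = 15626; 15626−1 = 15625
i=3: 15625 = 5^(5 + 1) (b=5); 5→6: 6^(6 + 1) = 279936; 279936−1 = 279935
i=4: 279935 = 5·6^6 + 5·6^5 + 5·6^4 + 5·6^3 + 5·6^2 + 5·6 + 5 (b=6); 6→7: 5·7^7 + 5·7^5 + 5·7^4 + 5·7^3 + 5·7^2 + 5·7 + 5 = 4215755; 4215755−1 = 4215754
i=5: 4215754 = 5·7^7 + 5·7^5 + 5·7^4 + 5·7^3 + 5·7^2 + 5·7 + 4 (b=7); 7→8: 5·8^8 + 5·8^5 + 5·8^4 + 5·8^3 + 5·8^2 + 5·8 + 4 = 84073324; 84073324−1 = 84073323
i=6: 84073323 = 5·8^8 + 5·8^5 + 5·8^4 + 5·8^3 + 5·8^2 + 5·8 + 3 (b=8); 8→9: 5·9^9 + 5·9^5 + 5·9^4 + 5·9^3 + 5·9^2 + 5·9 + 3 = 1937434593; 1937434593−1 = 1937434592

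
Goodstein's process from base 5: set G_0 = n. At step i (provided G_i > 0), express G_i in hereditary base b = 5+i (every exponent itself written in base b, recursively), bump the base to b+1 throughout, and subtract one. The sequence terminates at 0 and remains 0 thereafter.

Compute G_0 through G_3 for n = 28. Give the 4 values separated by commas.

28, 38, 50, 64

G_0 = 28. HB_5(28) = 5^2 + 3. Bump = 39. G_1 = 38.
G_1 = 38. HB_6(38) = 6^2 + 2. Bump = 51. G_2 = 50.
G_2 = 50. HB_7(50) = 7^2 + 1. Bump = 65. G_3 = 64.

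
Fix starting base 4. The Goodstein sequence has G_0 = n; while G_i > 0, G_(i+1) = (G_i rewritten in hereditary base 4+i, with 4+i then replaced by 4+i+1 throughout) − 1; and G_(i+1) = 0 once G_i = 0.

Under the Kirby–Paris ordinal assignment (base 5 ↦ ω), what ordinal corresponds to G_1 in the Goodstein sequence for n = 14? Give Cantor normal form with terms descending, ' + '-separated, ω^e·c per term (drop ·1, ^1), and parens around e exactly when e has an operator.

i=0: 14 = 3·4 + 2 (b=4); 4→5: 3·5 + 2 = 17; 17−1 = 16
i=1: 16 = 3·5 + 1 (b=5); 5→6: 3·6 + 1 = 19; 19−1 = 18

ω·3 + 1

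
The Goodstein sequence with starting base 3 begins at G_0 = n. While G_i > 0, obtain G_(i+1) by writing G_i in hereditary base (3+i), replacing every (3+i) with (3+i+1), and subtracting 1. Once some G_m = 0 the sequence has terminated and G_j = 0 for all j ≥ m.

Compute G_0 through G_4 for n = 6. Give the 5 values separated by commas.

base 3: 6 = 2·3; at 4: 2·4 = 8; next = 7
base 4: 7 = 4 + 3; at 5: 5 + 3 = 8; next = 7
base 5: 7 = 5 + 2; at 6: 6 + 2 = 8; next = 7
base 6: 7 = 6 + 1; at 7: 7 + 1 = 8; next = 7

6, 7, 7, 7, 7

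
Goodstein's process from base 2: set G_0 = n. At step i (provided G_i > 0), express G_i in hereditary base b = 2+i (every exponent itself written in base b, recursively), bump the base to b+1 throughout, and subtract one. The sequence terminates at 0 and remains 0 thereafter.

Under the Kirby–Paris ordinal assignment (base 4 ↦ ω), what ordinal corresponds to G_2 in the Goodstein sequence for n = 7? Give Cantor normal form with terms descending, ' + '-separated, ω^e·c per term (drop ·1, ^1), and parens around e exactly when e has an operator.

ω^ω + 3

G_0=7  [base 2] 2^2 + 2 + 1  →[2↦3]→  3^3 + 3 + 1 = 31  −1 ⇒ G_1=30
G_1=30  [base 3] 3^3 + 3  →[3↦4]→  4^4 + 4 = 260  −1 ⇒ G_2=259
G_2=259  [base 4] 4^4 + 3  →[4↦5]→  5^5 + 3 = 3128  −1 ⇒ G_3=3127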